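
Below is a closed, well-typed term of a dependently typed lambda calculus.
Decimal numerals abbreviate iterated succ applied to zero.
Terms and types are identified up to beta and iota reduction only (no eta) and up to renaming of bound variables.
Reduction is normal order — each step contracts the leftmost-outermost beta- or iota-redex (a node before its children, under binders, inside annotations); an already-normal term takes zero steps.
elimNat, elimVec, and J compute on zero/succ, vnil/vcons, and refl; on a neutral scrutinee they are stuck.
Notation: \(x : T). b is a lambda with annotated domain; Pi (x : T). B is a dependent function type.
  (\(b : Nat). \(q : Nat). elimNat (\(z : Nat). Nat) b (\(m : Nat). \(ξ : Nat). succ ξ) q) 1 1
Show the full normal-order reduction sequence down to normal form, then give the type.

normal-order reduction:
  (\(b : Nat). \(q : Nat). elimNat (\(z : Nat). Nat) b (\(m : Nat). \(ξ : Nat). succ ξ) q) 1 1
  ~> (\(b : Nat). elimNat (\(q : Nat). Nat) 1 (\(z : Nat). \(m : Nat). succ m) b) 1
  ~> elimNat (\(b : Nat). Nat) 1 (\(q : Nat). \(z : Nat). succ z) 1
  ~> (\(b : Nat). \(q : Nat). succ q) 0 (elimNat (\(z : Nat). Nat) 1 (\(m : Nat). \(ξ : Nat). succ ξ) 0)
  ~> (\(b : Nat). succ b) (elimNat (\(q : Nat). Nat) 1 (\(z : Nat). \(m : Nat). succ m) 0)
  ~> succ (elimNat (\(b : Nat). Nat) 1 (\(q : Nat). \(z : Nat). succ z) 0)
  ~> 2
inferred type:
  Nat


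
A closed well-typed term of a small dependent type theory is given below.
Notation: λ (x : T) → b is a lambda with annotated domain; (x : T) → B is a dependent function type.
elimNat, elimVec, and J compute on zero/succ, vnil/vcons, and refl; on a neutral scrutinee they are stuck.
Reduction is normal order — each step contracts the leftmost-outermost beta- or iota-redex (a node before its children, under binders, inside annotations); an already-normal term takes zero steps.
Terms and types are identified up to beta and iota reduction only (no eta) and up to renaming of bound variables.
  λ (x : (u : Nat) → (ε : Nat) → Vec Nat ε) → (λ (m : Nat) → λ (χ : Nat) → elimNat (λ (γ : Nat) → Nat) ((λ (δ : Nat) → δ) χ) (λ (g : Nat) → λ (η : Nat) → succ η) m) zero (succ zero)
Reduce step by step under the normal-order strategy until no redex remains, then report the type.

normal-order reduction:
  λ (x : (u : Nat) → (ε : Nat) → Vec Nat ε) → (λ (m : Nat) → λ (χ : Nat) → elimNat (λ (γ : Nat) → Nat) ((λ (δ : Nat) → δ) χ) (λ (g : Nat) → λ (η : Nat) → succ η) m) zero (succ zero)
  ~> λ (x : (u : Nat) → (ε : Nat) → Vec Nat ε) → (λ (m : Nat) → elimNat (λ (χ : Nat) → Nat) ((λ (γ : Nat) → γ) m) (λ (δ : Nat) → λ (g : Nat) → succ g) zero) (succ zero)
  ~> λ (x : (u : Nat) → (ε : Nat) → Vec Nat ε) → elimNat (λ (m : Nat) → Nat) ((λ (χ : Nat) → χ) (succ zero)) (λ (γ : Nat) → λ (δ : Nat) → succ δ) zero
  ~> λ (x : (u : Nat) → (ε : Nat) → Vec Nat ε) → (λ (m : Nat) → m) (succ zero)
  ~> λ (x : (u : Nat) → (ε : Nat) → Vec Nat ε) → succ zero
type:
  (x : (u : Nat) → (ε : Nat) → Vec Nat ε) → Nat


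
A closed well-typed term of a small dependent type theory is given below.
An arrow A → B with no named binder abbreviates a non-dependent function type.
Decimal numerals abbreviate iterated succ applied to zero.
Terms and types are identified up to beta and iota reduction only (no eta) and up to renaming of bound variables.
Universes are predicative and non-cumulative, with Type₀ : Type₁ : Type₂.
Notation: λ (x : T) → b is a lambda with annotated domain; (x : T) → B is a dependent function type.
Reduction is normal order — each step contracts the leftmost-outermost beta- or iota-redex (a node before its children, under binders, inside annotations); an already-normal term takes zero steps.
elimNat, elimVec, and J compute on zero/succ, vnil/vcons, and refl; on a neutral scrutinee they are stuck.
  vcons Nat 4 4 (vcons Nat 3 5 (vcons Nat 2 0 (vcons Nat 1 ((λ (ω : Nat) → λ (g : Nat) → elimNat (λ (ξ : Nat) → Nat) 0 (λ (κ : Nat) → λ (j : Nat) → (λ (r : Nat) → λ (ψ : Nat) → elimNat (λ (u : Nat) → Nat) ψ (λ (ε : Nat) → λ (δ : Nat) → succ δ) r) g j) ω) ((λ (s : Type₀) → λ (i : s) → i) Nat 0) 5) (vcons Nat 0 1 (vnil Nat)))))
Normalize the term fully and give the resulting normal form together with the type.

reduced normal form:
  vcons Nat 4 4 (vcons Nat 3 5 (vcons Nat 2 0 (vcons Nat 1 0 (vcons Nat 0 1 (vnil Nat)))))
type:
  Vec Nat 5
observation: reduction starts at a beta-redex, and 23 normal-order steps reach the normal form.


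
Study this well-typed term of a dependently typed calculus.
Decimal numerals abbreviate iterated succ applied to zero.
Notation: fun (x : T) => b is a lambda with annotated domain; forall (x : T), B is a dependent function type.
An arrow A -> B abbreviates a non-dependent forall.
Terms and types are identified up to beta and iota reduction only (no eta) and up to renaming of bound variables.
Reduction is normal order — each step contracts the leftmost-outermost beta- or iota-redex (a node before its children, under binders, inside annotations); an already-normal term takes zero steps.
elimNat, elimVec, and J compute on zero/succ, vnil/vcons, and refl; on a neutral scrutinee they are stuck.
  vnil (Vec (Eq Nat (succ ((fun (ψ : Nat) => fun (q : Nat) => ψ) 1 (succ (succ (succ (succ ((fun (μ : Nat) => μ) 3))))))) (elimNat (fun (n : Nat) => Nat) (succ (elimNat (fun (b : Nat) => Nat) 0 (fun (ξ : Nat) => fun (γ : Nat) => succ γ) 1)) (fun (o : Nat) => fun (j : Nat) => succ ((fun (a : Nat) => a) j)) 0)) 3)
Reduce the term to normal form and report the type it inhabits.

reduced normal form:
  vnil (Vec (Eq Nat 2 2) 3)
the term's type:
  Vec (Vec (Eq Nat 2 2) 3) 0


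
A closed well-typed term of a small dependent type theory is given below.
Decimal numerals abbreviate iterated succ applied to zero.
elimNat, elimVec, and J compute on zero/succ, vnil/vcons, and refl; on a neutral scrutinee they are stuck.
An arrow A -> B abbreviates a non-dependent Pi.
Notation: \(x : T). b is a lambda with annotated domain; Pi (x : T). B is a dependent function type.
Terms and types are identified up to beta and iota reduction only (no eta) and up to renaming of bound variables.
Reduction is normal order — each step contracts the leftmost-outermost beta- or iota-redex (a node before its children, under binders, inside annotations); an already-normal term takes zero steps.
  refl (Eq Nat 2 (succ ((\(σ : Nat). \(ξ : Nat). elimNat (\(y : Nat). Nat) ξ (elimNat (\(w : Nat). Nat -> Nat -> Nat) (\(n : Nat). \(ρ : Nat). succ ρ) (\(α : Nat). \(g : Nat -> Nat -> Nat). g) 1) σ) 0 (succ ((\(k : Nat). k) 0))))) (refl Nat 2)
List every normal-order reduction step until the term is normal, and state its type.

reduction (normal order):
  refl (Eq Nat 2 (succ ((\(σ : Nat). \(ξ : Nat). elimNat (\(y : Nat). Nat) ξ (elimNat (\(w : Nat). Nat -> Nat -> Nat) (\(n : Nat). \(ρ : Nat). succ ρ) (\(α : Nat). \(g : Nat -> Nat -> Nat). g) 1) σ) 0 (succ ((\(k : Nat). k) 0))))) (refl Nat 2)
  ~> refl (Eq Nat 2 (succ ((\(σ : Nat). elimNat (\(ξ : Nat). Nat) σ (elimNat (\(y : Nat). Nat -> Nat -> Nat) (\(w : Nat). \(n : Nat). succ n) (\(ρ : Nat). \(α : Nat -> Nat -> Nat). α) 1) 0) (succ ((\(g : Nat). g) 0))))) (refl Nat 2)
  ~> refl (Eq Nat 2 (succ (elimNat (\(σ : Nat). Nat) (succ ((\(ξ : Nat). ξ) 0)) (elimNat (\(y : Nat). Nat -> Nat -> Nat) (\(w : Nat). \(n : Nat). succ n) (\(ρ : Nat). \(α : Nat -> Nat -> Nat). α) 1) 0))) (refl Nat 2)
  ~> refl (Eq Nat 2 (succ (succ ((\(σ : Nat). σ) 0)))) (refl Nat 2)
  ~> refl (Eq Nat 2 2) (refl Nat 2)
type:
  Eq (Eq Nat 2 2) (refl Nat 2) (refl Nat 2)


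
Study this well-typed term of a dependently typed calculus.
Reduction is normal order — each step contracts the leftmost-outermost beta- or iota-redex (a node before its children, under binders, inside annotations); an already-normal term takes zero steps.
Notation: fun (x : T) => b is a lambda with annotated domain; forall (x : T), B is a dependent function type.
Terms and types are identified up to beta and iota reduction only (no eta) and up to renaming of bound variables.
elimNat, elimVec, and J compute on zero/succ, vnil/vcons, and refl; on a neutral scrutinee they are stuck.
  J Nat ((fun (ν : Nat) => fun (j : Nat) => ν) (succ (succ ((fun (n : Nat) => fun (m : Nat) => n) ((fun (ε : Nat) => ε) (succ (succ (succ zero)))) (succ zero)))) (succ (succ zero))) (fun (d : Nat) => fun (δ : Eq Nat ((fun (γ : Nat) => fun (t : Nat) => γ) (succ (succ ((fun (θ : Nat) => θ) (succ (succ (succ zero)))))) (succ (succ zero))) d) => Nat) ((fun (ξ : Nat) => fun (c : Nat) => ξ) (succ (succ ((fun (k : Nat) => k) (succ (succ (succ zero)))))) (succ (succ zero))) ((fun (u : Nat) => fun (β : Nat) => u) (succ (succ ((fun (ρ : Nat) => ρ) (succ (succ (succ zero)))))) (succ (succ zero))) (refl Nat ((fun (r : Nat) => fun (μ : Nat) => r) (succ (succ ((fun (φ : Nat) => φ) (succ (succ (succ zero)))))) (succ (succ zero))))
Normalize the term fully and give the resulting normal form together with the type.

normal form:
  succ (succ (succ (succ (succ zero))))
the term's type:
  Nat


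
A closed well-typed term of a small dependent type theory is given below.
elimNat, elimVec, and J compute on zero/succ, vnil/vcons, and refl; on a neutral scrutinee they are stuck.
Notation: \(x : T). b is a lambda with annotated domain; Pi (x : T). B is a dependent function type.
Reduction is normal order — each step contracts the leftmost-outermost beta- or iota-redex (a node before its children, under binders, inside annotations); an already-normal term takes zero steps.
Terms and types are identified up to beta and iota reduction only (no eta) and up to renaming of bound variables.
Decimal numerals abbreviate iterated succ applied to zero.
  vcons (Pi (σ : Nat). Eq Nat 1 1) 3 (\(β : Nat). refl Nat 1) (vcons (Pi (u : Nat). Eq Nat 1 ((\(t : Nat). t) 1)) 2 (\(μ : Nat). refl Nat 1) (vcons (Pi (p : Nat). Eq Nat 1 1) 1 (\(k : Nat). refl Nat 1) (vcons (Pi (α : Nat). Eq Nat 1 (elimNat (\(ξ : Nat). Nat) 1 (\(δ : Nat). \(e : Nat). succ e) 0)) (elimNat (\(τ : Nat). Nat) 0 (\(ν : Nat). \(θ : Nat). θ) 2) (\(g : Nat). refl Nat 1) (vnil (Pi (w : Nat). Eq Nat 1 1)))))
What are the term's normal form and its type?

resulting normal form:
  vcons (Pi (σ : Nat). Eq Nat 1 1) 3 (\(β : Nat). refl Nat 1) (vcons (Pi (u : Nat). Eq Nat 1 1) 2 (\(t : Nat). refl Nat 1) (vcons (Pi (μ : Nat). Eq Nat 1 1) 1 (\(p : Nat). refl Nat 1) (vcons (Pi (k : Nat). Eq Nat 1 1) 0 (\(α : Nat). refl Nat 1) (vnil (Pi (ξ : Nat). Eq Nat 1 1)))))
the term's type:
  Vec (Pi (σ : Nat). Eq Nat 1 1) 4
observation: the leftmost-outermost redex is a beta-redex, and normalization takes 9 steps.


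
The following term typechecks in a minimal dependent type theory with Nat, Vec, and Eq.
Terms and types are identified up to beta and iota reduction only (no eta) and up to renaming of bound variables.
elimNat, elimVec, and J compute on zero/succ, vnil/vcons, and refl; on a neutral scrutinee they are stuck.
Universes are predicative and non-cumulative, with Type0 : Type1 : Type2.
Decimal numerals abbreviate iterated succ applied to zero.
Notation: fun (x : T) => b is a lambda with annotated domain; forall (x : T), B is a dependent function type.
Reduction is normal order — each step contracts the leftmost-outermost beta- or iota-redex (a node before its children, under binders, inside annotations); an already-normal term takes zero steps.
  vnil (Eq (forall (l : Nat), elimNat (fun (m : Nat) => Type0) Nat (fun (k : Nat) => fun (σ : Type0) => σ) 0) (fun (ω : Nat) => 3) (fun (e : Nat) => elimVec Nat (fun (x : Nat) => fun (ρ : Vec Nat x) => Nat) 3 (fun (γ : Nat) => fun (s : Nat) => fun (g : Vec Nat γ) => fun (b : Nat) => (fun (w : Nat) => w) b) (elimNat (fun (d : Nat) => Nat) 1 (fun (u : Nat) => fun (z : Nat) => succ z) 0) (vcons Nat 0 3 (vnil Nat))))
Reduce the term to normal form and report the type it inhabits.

reduced normal form:
  vnil (Eq (forall (l : Nat), Nat) (fun (m : Nat) => 3) (fun (k : Nat) => 3))
the term's type:
  Vec (Eq (forall (l : Nat), Nat) (fun (m : Nat) => 3) (fun (k : Nat) => 3)) 0


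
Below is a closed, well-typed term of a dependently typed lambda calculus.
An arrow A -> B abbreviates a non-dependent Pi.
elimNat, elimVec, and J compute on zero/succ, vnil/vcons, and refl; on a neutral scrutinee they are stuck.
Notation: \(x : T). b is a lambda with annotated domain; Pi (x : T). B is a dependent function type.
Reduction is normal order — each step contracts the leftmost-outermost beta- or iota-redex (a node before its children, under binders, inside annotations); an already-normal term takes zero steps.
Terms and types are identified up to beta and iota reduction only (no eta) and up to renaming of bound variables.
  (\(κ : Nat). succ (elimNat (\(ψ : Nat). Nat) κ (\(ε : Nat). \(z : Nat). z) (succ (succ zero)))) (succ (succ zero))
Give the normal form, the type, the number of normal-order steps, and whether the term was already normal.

normal form:
  succ (succ (succ zero))
the term's type:
  Nat
normal-order step count: 8
term was already normal: no
first redex: a beta-redex


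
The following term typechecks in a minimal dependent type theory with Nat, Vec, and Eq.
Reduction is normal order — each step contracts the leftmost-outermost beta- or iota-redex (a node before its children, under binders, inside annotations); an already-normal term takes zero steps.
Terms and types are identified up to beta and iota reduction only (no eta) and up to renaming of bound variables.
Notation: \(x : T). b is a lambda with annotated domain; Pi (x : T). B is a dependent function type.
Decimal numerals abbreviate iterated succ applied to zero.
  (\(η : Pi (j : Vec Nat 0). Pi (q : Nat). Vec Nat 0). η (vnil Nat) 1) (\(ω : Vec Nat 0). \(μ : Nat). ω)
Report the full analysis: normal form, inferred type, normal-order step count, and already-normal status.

normal form:
  vnil Nat
inferred type:
  Vec Nat 0
reduction steps (normal order): 3
started in normal form: no
first redex: a beta-redex


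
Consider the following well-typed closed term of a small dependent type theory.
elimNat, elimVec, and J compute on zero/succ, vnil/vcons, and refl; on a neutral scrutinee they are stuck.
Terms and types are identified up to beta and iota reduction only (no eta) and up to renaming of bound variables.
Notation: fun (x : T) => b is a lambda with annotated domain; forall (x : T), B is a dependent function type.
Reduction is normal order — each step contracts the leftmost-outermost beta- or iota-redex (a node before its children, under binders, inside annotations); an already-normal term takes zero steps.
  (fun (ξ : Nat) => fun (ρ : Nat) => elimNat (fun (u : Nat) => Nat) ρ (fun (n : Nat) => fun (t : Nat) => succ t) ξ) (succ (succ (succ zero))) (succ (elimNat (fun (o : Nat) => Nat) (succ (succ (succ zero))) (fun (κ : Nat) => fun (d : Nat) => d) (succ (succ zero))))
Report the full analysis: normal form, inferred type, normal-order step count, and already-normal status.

reduced normal form:
  succ (succ (succ (succ (succ (succ (succ zero))))))
type:
  Nat
reduction steps (normal order): 19
started in normal form: no
first contracted redex: a beta-redex


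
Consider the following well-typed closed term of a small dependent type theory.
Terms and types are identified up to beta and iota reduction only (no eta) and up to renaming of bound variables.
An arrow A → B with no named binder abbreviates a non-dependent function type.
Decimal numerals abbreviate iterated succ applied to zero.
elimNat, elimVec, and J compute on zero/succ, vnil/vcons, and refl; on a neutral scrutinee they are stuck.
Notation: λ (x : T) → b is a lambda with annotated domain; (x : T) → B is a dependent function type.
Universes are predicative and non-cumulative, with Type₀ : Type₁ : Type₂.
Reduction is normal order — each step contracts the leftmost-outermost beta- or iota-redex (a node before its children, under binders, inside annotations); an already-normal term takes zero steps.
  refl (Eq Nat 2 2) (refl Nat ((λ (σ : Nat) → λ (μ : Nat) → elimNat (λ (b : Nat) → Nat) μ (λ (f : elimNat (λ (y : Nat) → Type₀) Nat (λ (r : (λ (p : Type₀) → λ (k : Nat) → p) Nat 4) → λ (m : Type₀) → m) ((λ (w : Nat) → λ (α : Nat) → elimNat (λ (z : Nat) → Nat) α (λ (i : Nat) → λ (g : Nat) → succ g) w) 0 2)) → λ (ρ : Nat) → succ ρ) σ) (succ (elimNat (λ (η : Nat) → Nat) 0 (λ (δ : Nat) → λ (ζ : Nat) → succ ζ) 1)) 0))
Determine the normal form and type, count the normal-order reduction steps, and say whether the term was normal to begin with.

normal form:
  refl (Eq Nat 2 2) (refl Nat 2)
type:
  Eq (Eq Nat 2 2) (refl Nat 2) (refl Nat 2)
normal-order step count: 25
term was already normal: no
first redex: a beta-redex


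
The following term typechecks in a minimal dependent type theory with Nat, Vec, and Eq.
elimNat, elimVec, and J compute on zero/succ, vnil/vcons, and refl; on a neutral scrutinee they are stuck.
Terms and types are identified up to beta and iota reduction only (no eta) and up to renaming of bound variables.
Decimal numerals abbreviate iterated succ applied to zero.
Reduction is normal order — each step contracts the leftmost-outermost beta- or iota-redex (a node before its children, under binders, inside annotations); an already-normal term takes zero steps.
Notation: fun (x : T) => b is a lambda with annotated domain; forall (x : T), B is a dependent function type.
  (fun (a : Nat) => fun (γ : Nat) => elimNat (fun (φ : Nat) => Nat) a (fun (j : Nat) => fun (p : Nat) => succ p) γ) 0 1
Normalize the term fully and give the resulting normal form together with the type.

reduced normal form:
  1
inferred type:
  Nat


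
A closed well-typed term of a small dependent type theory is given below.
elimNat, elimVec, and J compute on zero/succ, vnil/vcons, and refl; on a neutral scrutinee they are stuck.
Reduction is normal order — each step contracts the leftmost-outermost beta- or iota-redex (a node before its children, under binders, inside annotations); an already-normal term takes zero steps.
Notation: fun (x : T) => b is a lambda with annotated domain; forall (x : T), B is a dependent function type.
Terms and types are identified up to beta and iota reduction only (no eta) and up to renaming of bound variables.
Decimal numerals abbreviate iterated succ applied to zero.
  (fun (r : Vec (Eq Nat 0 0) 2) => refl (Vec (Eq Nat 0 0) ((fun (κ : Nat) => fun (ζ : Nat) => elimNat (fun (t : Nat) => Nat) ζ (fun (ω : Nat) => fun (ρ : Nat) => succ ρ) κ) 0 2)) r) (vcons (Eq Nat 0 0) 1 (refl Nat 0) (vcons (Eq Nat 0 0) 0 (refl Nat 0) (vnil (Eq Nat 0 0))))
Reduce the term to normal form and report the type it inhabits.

reduced normal form:
  refl (Vec (Eq Nat 0 0) 2) (vcons (Eq Nat 0 0) 1 (refl Nat 0) (vcons (Eq Nat 0 0) 0 (refl Nat 0) (vnil (Eq Nat 0 0))))
the term's type:
  Eq (Vec (Eq Nat 0 0) 2) (vcons (Eq Nat 0 0) 1 (refl Nat 0) (vcons (Eq Nat 0 0) 0 (refl Nat 0) (vnil (Eq Nat 0 0)))) (vcons (Eq Nat 0 0) 1 (refl Nat 0) (vcons (Eq Nat 0 0) 0 (refl Nat 0) (vnil (Eq Nat 0 0))))


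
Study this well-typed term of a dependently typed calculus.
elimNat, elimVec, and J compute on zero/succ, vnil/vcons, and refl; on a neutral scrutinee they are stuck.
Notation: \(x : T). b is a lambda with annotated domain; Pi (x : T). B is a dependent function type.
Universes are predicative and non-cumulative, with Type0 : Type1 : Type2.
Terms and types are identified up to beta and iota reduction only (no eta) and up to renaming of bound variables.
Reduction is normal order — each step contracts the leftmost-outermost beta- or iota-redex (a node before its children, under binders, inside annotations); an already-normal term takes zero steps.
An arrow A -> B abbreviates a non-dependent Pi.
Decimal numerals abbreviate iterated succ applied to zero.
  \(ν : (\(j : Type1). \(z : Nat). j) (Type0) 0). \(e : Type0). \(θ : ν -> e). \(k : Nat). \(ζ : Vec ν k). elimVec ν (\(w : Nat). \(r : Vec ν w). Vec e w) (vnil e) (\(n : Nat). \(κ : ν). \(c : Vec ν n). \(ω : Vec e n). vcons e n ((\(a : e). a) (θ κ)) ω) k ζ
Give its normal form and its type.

normal form:
  \(ν : Type0). \(j : Type0). \(z : ν -> j). \(e : Nat). \(θ : Vec ν e). elimVec ν (\(k : Nat). \(ζ : Vec ν k). Vec j k) (vnil j) (\(w : Nat). \(r : ν). \(n : Vec ν w). \(κ : Vec j w). vcons j w (z r) κ) e θ
inferred type:
  Pi (ν : Type0). Pi (j : Type0). (ν -> j) -> Pi (z : Nat). Vec ν z -> Vec j z
observation: contracting a beta-redex first, the term normalizes in 3 steps.


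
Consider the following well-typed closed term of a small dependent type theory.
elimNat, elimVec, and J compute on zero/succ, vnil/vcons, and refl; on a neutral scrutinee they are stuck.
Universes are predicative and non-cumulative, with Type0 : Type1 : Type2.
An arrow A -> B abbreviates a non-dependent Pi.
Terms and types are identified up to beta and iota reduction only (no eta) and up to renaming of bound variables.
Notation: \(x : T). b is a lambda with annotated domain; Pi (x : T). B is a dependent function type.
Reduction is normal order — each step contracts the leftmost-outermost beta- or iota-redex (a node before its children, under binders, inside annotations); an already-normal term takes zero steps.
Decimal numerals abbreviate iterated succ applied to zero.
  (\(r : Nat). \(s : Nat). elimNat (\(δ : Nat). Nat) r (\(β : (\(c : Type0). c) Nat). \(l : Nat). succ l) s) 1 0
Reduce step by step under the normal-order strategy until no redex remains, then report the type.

normal-order reduction:
  (\(r : Nat). \(s : Nat). elimNat (\(δ : Nat). Nat) r (\(β : (\(c : Type0). c) Nat). \(l : Nat). succ l) s) 1 0
  ~> (\(r : Nat). elimNat (\(s : Nat). Nat) 1 (\(δ : (\(β : Type0). β) Nat). \(c : Nat). succ c) r) 0
  ~> elimNat (\(r : Nat). Nat) 1 (\(s : (\(δ : Type0). δ) Nat). \(β : Nat). succ β) 0
  ~> 1
type:
  Nat


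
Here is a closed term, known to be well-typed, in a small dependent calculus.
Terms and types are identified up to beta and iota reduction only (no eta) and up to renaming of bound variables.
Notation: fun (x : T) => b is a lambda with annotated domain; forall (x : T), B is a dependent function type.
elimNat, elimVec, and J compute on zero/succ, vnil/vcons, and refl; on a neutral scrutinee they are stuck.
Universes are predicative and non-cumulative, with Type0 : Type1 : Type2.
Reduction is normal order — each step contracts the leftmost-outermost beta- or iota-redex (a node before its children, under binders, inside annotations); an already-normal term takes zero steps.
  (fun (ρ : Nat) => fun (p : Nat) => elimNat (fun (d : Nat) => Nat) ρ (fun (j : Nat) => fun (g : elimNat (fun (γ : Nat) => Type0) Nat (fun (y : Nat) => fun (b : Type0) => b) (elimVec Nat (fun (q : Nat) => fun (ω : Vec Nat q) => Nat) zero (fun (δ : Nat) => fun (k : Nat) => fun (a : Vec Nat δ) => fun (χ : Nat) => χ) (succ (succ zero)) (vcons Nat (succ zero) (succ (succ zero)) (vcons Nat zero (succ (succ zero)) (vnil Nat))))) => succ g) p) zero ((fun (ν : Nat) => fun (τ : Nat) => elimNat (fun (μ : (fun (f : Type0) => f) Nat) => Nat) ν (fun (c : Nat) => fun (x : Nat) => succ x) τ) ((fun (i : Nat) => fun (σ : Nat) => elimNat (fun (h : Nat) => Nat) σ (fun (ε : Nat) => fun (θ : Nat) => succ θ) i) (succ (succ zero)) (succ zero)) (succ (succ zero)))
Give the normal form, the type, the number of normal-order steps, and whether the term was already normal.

resulting normal form:
  succ (succ (succ (succ (succ zero))))
type:
  Nat
normal-order step count: 48
already normal: no
first redex: a beta-redex


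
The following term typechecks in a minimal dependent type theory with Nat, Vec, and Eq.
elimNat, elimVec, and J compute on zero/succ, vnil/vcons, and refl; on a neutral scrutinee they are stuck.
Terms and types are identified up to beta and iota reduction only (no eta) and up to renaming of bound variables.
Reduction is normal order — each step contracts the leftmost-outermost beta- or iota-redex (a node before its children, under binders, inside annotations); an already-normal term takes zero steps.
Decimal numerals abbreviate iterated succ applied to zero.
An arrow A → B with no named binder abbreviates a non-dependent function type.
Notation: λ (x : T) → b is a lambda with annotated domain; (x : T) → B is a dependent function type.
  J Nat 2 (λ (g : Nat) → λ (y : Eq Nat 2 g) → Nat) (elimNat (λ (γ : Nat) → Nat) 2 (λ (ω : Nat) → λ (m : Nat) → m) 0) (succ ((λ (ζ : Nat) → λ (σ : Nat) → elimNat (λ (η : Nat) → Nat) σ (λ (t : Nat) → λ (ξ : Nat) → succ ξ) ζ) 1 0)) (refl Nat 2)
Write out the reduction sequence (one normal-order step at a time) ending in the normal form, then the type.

normal-order reduction sequence:
  J Nat 2 (λ (g : Nat) → λ (y : Eq Nat 2 g) → Nat) (elimNat (λ (γ : Nat) → Nat) 2 (λ (ω : Nat) → λ (m : Nat) → m) 0) (succ ((λ (ζ : Nat) → λ (σ : Nat) → elimNat (λ (η : Nat) → Nat) σ (λ (t : Nat) → λ (ξ : Nat) → succ ξ) ζ) 1 0)) (refl Nat 2)
  ~> elimNat (λ (g : Nat) → Nat) 2 (λ (y : Nat) → λ (γ : Nat) → γ) 0
  ~> 2
type:
  Nat


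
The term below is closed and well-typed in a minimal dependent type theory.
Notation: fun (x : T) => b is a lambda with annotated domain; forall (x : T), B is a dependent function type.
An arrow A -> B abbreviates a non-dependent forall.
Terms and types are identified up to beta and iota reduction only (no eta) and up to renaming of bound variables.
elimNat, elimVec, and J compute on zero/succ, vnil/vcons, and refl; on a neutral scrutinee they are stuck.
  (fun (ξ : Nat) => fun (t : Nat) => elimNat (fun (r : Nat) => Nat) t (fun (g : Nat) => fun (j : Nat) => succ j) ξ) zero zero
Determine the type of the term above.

type:
  Nat


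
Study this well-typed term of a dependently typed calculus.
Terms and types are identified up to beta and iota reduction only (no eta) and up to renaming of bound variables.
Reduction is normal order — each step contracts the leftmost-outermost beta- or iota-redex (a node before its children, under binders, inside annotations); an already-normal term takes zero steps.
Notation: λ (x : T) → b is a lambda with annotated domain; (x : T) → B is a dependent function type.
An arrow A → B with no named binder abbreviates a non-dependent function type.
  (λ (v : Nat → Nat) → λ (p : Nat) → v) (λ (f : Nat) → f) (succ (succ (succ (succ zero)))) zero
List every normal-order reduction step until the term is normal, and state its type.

reduction (normal order):
  (λ (v : Nat → Nat) → λ (p : Nat) → v) (λ (f : Nat) → f) (succ (succ (succ (succ zero)))) zero
  ~> (λ (v : Nat) → λ (p : Nat) → p) (succ (succ (succ (succ zero)))) zero
  ~> (λ (v : Nat) → v) zero
  ~> zero
inferred type:
  Nat


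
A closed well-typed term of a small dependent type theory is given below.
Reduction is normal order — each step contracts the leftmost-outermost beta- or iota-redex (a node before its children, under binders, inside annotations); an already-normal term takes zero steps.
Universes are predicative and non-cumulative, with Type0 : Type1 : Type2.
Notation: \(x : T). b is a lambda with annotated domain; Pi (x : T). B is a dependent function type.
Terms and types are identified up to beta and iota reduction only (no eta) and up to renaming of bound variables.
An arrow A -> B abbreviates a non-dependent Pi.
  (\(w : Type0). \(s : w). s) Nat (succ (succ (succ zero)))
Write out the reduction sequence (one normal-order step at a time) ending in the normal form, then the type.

normal-order reduction:
  (\(w : Type0). \(s : w). s) Nat (succ (succ (succ zero)))
  ~> (\(w : Nat). w) (succ (succ (succ zero)))
  ~> succ (succ (succ zero))
the term's type:
  Nat


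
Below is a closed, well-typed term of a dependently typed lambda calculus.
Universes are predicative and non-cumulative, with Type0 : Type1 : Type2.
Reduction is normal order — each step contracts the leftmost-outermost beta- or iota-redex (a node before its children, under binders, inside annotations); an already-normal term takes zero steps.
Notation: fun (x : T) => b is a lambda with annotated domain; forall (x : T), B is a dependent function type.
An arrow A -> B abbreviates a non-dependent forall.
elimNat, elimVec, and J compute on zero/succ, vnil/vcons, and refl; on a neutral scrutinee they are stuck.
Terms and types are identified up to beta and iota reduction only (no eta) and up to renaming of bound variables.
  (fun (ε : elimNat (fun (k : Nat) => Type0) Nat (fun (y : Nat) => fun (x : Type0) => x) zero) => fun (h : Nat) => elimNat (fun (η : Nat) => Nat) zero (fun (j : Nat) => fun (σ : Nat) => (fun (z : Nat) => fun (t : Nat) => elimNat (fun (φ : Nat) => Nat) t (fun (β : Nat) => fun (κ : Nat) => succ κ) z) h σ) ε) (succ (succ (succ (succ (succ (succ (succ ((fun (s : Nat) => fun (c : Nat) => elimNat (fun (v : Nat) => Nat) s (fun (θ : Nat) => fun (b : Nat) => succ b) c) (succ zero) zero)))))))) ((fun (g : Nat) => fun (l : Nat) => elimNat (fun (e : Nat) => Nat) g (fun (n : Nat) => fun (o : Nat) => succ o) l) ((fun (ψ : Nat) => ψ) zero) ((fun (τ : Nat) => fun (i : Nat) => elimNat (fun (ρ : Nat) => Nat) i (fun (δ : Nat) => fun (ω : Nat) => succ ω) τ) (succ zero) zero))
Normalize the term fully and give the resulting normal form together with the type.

resulting normal form:
  succ (succ (succ (succ (succ (succ (succ (succ zero)))))))
type:
  Nat


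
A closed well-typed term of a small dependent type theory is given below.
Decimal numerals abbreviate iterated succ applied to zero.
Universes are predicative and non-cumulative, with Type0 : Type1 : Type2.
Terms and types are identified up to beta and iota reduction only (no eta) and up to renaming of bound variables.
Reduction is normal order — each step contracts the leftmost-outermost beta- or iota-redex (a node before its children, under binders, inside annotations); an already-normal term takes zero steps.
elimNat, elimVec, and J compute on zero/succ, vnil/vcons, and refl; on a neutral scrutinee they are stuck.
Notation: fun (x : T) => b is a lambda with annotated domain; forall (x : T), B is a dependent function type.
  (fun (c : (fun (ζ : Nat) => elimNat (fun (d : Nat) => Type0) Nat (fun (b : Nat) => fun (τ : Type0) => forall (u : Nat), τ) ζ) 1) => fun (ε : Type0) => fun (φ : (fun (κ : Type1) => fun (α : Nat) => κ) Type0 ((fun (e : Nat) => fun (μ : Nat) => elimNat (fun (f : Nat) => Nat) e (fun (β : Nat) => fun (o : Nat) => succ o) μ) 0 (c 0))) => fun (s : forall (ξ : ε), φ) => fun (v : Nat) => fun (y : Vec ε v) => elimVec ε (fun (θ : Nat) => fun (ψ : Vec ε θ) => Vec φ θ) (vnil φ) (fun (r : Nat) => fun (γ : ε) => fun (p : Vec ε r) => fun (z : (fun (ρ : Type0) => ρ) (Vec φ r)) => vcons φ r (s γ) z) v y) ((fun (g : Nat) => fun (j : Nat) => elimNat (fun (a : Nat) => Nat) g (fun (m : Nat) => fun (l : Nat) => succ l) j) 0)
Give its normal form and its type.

resulting normal form:
  fun (c : Type0) => fun (ζ : Type0) => fun (d : forall (b : c), ζ) => fun (τ : Nat) => fun (u : Vec c τ) => elimVec c (fun (ε : Nat) => fun (φ : Vec c ε) => Vec ζ ε) (vnil ζ) (fun (κ : Nat) => fun (α : c) => fun (e : Vec c κ) => fun (μ : Vec ζ κ) => vcons ζ κ (d α) μ) τ u
type:
  forall (c : Type0), forall (ζ : Type0), forall (d : forall (b : c), ζ), forall (τ : Nat), forall (u : Vec c τ), Vec ζ τ


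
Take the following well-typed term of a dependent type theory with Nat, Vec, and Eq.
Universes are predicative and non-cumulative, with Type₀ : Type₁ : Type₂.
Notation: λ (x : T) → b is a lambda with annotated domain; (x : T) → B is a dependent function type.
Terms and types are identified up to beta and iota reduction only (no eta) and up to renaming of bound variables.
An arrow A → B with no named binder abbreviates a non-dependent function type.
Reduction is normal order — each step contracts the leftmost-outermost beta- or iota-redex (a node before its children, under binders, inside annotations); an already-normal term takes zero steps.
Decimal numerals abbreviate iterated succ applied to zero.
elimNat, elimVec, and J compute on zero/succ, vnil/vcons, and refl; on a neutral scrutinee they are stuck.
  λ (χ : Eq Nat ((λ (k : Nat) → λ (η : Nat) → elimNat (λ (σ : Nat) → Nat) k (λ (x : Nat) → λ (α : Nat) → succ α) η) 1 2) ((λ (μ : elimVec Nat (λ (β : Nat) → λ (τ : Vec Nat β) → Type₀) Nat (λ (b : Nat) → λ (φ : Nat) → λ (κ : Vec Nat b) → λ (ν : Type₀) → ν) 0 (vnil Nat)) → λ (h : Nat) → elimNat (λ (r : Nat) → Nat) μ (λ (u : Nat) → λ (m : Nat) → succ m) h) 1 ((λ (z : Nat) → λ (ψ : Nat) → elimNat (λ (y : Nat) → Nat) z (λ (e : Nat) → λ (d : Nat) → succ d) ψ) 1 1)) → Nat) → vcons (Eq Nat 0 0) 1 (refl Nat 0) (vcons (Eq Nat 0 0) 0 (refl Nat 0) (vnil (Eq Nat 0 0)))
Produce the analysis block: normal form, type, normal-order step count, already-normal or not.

reduced normal form:
  λ (χ : Eq Nat 3 3 → Nat) → vcons (Eq Nat 0 0) 1 (refl Nat 0) (vcons (Eq Nat 0 0) 0 (refl Nat 0) (vnil (Eq Nat 0 0)))
the term's type:
  (Eq Nat 3 3 → Nat) → Vec (Eq Nat 0 0) 2
reduction steps (normal order): 24
already normal: no
first redex: a beta-redex


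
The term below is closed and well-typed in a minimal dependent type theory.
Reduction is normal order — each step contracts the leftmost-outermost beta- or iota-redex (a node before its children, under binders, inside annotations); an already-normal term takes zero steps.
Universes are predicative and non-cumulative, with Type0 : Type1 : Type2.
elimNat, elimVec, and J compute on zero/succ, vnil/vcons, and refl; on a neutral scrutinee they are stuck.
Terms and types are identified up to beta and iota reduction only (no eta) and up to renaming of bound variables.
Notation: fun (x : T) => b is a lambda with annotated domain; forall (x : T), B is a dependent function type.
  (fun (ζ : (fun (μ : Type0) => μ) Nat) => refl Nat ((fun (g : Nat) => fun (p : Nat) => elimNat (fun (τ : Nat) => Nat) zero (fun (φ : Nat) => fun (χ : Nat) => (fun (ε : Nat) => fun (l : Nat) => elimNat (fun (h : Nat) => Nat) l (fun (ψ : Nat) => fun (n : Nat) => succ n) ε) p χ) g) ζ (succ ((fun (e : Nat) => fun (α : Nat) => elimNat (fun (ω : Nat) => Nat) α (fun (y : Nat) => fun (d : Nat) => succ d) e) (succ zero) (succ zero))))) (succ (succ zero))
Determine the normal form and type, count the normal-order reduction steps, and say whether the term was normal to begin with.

reduced normal form:
  refl Nat (succ (succ (succ (succ (succ (succ zero))))))
type:
  Eq Nat (succ (succ (succ (succ (succ (succ zero)))))) (succ (succ (succ (succ (succ (succ zero))))))
steps to reach normal form (normal order): 46
term was already normal: no
first redex: a beta-redex


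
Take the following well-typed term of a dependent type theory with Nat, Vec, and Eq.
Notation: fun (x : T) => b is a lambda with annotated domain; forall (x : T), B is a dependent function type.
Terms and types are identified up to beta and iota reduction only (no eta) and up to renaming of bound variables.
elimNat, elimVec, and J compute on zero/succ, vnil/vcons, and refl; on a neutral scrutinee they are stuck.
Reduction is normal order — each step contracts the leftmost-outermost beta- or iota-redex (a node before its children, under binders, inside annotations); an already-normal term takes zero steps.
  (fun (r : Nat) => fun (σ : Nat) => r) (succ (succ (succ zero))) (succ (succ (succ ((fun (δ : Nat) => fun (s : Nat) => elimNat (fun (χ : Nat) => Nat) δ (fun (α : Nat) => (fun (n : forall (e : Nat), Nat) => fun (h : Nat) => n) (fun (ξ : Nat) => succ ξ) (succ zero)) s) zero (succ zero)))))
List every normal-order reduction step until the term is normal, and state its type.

normal-order reduction:
  (fun (r : Nat) => fun (σ : Nat) => r) (succ (succ (succ zero))) (succ (succ (succ ((fun (δ : Nat) => fun (s : Nat) => elimNat (fun (χ : Nat) => Nat) δ (fun (α : Nat) => (fun (n : forall (e : Nat), Nat) => fun (h : Nat) => n) (fun (ξ : Nat) => succ ξ) (succ zero)) s) zero (succ zero)))))
  ~> (fun (r : Nat) => succ (succ (succ zero))) (succ (succ (succ ((fun (σ : Nat) => fun (δ : Nat) => elimNat (fun (s : Nat) => Nat) σ (fun (χ : Nat) => (fun (α : forall (n : Nat), Nat) => fun (e : Nat) => α) (fun (h : Nat) => succ h) (succ zero)) δ) zero (succ zero)))))
  ~> succ (succ (succ zero))
the term's type:
  Nat


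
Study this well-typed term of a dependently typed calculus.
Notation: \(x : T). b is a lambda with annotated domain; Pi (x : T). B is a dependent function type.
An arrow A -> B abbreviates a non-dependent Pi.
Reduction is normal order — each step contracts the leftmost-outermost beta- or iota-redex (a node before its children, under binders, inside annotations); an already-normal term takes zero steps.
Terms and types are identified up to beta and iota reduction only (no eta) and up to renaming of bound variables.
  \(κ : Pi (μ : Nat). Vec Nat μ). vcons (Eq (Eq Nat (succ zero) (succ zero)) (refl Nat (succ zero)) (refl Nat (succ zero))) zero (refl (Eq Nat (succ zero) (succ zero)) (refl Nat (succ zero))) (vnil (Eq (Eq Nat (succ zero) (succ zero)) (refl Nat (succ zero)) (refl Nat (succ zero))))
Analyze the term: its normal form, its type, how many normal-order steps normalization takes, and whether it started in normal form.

reduced normal form:
  \(κ : Pi (μ : Nat). Vec Nat μ). vcons (Eq (Eq Nat (succ zero) (succ zero)) (refl Nat (succ zero)) (refl Nat (succ zero))) zero (refl (Eq Nat (succ zero) (succ zero)) (refl Nat (succ zero))) (vnil (Eq (Eq Nat (succ zero) (succ zero)) (refl Nat (succ zero)) (refl Nat (succ zero))))
inferred type:
  (Pi (κ : Nat). Vec Nat κ) -> Vec (Eq (Eq Nat (succ zero) (succ zero)) (refl Nat (succ zero)) (refl Nat (succ zero))) (succ zero)
normal-order step count: 0
already normal: yes


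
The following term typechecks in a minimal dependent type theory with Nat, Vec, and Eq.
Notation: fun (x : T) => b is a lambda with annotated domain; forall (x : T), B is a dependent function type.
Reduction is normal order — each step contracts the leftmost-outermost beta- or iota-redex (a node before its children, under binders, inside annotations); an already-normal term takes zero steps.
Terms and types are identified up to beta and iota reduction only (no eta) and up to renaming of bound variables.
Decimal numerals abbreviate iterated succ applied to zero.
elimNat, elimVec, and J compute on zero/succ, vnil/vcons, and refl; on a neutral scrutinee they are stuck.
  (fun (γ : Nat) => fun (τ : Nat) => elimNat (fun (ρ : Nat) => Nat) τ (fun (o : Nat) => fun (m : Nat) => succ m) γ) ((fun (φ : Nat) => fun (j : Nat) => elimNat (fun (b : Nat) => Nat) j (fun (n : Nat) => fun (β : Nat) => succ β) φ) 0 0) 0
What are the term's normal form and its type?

reduced normal form:
  0
type:
  Nat


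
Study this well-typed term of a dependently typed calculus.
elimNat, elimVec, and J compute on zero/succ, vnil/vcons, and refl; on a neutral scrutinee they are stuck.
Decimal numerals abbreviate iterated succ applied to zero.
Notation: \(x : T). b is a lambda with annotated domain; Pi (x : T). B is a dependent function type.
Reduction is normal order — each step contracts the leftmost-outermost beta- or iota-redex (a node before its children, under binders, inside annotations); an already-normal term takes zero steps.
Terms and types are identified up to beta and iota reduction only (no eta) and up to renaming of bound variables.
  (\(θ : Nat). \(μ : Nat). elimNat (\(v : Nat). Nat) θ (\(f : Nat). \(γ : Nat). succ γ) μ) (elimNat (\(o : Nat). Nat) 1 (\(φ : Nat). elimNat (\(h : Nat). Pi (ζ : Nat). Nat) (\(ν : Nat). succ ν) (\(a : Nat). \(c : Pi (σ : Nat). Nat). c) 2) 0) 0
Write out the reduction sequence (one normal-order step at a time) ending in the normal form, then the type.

reduction (normal order):
  (\(θ : Nat). \(μ : Nat). elimNat (\(v : Nat). Nat) θ (\(f : Nat). \(γ : Nat). succ γ) μ) (elimNat (\(o : Nat). Nat) 1 (\(φ : Nat). elimNat (\(h : Nat). Pi (ζ : Nat). Nat) (\(ν : Nat). succ ν) (\(a : Nat). \(c : Pi (σ : Nat). Nat). c) 2) 0) 0
  ~> (\(θ : Nat). elimNat (\(μ : Nat). Nat) (elimNat (\(v : Nat). Nat) 1 (\(f : Nat). elimNat (\(γ : Nat). Pi (o : Nat). Nat) (\(φ : Nat). succ φ) (\(h : Nat). \(ζ : Pi (ν : Nat). Nat). ζ) 2) 0) (\(a : Nat). \(c : Nat). succ c) θ) 0
  ~> elimNat (\(θ : Nat). Nat) (elimNat (\(μ : Nat). Nat) 1 (\(v : Nat). elimNat (\(f : Nat). Pi (γ : Nat). Nat) (\(o : Nat). succ o) (\(φ : Nat). \(h : Pi (ζ : Nat). Nat). h) 2) 0) (\(ν : Nat). \(a : Nat). succ a) 0
  ~> elimNat (\(θ : Nat). Nat) 1 (\(μ : Nat). elimNat (\(v : Nat). Pi (f : Nat). Nat) (\(γ : Nat). succ γ) (\(o : Nat). \(φ : Pi (h : Nat). Nat). φ) 2) 0
  ~> 1
inferred type:
  Nat
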